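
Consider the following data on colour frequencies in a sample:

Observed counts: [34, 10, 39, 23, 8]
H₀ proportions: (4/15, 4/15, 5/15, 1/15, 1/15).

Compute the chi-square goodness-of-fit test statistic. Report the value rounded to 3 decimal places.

test statistic = 45.368

n = 114; E_i = n·p_i = [30.40, 30.40, 38.00, 7.60, 7.60]
χ² = (34−30.40)²/30.40 + (10−30.40)²/30.40 + (39−38.00)²/38.00 + (23−7.60)²/7.60 + (8−7.60)²/7.60 = 45.3684
df = 4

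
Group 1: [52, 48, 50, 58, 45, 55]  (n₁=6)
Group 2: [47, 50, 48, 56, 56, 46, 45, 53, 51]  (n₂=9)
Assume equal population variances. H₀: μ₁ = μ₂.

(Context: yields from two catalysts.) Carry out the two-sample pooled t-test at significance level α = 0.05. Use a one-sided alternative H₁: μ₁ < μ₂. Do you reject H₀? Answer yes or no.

reject H₀: no

x̄₁=51.333, s₁=4.719, n₁=6
x̄₂=50.222, s₂=4.116, n₂=9
s_p² = [5·4.719² + 8·4.116²]/13 = 18.9915
SE = √(s_p²·(1/6+1/9)) = 2.2968
t = (51.333−50.222)/2.2968 = 0.4838
df = 13
p-value (one-sided, H₁ less) = 0.68170
At α=0.05: p ≥ α → fail to reject H₀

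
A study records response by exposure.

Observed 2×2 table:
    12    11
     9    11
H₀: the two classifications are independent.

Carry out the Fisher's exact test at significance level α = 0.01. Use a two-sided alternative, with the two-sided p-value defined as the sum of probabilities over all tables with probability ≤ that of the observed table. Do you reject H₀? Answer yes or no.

Margins: r₁=23, r₂=20, c₁=21, c₂=22, n=43
p_obs = C(23,12)·C(20,9)/C(43,21); sum pmf over tables with pmf ≤ p_obs
p-value (two-sided) = 0.76255
At α=0.01: p ≥ α → fail to reject H₀

reject H₀: no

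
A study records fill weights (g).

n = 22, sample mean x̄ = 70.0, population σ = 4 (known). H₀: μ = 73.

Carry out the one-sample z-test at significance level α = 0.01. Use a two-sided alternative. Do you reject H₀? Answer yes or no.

reject H₀: yes

SE = σ/√n = 4/√22 = 0.8528
z = (x̄−μ₀)/SE = (70.0−73)/0.8528 = -3.5178
p-value (two-sided) = 0.00044
At α=0.01: p < α → reject H₀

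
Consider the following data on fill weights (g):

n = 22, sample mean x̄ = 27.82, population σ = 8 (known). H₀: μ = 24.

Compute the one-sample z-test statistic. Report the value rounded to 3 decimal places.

SE = σ/√n = 8/√22 = 1.7056
z = (x̄−μ₀)/SE = (27.82−24)/1.7056 = 2.2397

test statistic = 2.240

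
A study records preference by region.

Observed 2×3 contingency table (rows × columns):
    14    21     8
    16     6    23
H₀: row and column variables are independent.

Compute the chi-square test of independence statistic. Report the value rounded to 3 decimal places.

test statistic = 15.687

Row totals [43, 45], col totals [30, 27, 31], n=88
χ² = (14−14.66)²/14.66 + (21−13.19)²/13.19 + (8−15.15)²/15.15 + (16−15.34)²/15.34 + (6−13.81)²/13.81 + (23−15.85)²/15.85 = 15.6874
df = 2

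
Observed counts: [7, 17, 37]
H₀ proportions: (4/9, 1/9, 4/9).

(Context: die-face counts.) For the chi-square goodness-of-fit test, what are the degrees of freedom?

df = k − 1 = 3 − 1 = 2

degrees of freedom = 2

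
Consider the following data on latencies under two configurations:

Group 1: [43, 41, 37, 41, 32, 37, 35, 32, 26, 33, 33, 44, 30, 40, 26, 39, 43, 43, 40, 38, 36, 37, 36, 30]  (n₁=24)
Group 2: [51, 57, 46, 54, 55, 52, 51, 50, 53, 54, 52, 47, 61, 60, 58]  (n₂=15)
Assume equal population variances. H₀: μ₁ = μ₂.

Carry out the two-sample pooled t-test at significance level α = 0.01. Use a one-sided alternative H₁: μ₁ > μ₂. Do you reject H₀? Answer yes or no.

reject H₀: no

x̄₁=36.333, s₁=5.231, n₁=24
x̄₂=53.400, s₂=4.323, n₂=15
s_p² = [23·5.231² + 14·4.323²]/37 = 24.0793
SE = √(s_p²·(1/24+1/15)) = 1.6151
t = (36.333−53.400)/1.6151 = -10.5669
df = 37
p-value (one-sided, H₁ greater) = 1.00000
At α=0.01: p ≥ α → fail to reject H₀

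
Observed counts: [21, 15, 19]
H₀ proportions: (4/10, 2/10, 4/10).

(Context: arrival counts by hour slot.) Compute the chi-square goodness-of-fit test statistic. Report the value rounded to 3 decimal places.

n = 55; E_i = n·p_i = [22.00, 11.00, 22.00]
χ² = (21−22.00)²/22.00 + (15−11.00)²/11.00 + (19−22.00)²/22.00 = 1.9091
df = 2

test statistic = 1.909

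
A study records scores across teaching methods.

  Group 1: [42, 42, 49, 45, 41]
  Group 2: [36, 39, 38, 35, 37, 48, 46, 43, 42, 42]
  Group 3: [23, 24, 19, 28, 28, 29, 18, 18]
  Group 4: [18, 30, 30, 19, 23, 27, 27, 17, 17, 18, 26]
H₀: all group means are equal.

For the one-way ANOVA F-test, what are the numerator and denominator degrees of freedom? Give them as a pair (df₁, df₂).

k = 4 groups, N = 34 total
df = (k−1, N−k) = (4−1, 34−4) = (3, 30)

degrees of freedom = [3, 30]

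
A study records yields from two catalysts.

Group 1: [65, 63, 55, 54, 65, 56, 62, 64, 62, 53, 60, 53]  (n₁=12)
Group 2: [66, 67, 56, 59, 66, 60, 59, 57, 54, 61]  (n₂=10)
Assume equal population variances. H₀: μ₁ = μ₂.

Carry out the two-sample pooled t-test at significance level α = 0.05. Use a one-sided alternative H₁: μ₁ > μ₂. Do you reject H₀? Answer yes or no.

reject H₀: no

x̄₁=59.333, s₁=4.793, n₁=12
x̄₂=60.500, s₂=4.503, n₂=10
s_p² = [11·4.793² + 9·4.503²]/20 = 21.7583
SE = √(s_p²·(1/12+1/10)) = 1.9973
t = (59.333−60.500)/1.9973 = -0.5841
df = 20
p-value (one-sided, H₁ greater) = 0.71717
At α=0.05: p ≥ α → fail to reject H₀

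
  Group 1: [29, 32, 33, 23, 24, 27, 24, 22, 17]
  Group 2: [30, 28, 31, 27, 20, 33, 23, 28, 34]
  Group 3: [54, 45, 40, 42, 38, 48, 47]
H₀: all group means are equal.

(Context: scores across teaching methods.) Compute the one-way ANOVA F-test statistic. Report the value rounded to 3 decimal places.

Group means [25.67, 28.22, 44.86], grand mean 31.960
SSB = Σnᵢ(x̄ᵢ−x̄)² = 1646.547; SSW = ΣΣ(x−x̄ᵢ)² = 548.413
MSB = 1646.547/2 = 823.2737; MSW = 548.413/22 = 24.9278
F = MSB/MSW = 33.0263
df = (2, 22)

test statistic = 33.026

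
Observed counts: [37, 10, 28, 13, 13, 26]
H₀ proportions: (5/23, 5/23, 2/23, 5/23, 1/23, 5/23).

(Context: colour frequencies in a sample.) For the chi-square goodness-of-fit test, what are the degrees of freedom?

df = k − 1 = 6 − 1 = 5

degrees of freedom = 5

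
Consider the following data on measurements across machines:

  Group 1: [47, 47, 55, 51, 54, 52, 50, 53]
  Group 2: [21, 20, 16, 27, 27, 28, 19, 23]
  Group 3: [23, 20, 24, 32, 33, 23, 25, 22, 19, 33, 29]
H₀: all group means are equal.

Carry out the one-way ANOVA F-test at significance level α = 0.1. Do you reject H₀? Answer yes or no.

reject H₀: yes

Group means [51.12, 22.62, 25.73], grand mean 32.333
SSB = Σnᵢ(x̄ᵢ−x̄)² = 4059.068; SSW = ΣΣ(x−x̄ᵢ)² = 462.932
MSB = 4059.068/2 = 2029.5341; MSW = 462.932/24 = 19.2888
F = MSB/MSW = 105.2181
df = (2, 24)
p-value (upper-tail) = 0.00000
At α=0.1: p < α → reject H₀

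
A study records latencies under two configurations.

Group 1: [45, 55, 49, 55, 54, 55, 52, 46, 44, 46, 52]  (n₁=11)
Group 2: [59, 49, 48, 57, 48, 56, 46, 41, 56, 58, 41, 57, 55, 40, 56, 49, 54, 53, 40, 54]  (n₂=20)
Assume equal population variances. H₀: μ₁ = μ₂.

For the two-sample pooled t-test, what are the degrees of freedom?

degrees of freedom = 29

df = n₁ + n₂ − 2 = 11 + 20 − 2 = 29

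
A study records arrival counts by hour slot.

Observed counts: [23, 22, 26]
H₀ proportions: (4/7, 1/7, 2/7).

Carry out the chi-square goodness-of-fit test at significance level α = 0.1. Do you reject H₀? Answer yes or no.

reject H₀: yes

n = 71; E_i = n·p_i = [40.57, 10.14, 20.29]
χ² = (23−40.57)²/40.57 + (22−10.14)²/10.14 + (26−20.29)²/20.29 = 23.0810
df = 2
p-value (upper-tail) = 0.00001
At α=0.1: p < α → reject H₀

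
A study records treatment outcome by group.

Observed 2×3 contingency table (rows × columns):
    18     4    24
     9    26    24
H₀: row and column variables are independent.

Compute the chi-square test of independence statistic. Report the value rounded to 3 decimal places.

test statistic = 17.797

Row totals [46, 59], col totals [27, 30, 48], n=105
χ² = (18−11.83)²/11.83 + (4−13.14)²/13.14 + (24−21.03)²/21.03 + (9−15.17)²/15.17 + (26−16.86)²/16.86 + (24−26.97)²/26.97 = 17.7966
df = 2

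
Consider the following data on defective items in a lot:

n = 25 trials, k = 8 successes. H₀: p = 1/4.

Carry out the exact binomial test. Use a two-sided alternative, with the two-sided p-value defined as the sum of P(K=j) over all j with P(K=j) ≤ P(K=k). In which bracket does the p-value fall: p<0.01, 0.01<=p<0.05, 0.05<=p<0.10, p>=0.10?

Exact binomial: n=25, k=8, p₀=1/4=0.2500
P(X=j) = C(n,j)·p₀^j·(1−p₀)^(n−j); p = Σ P(X=j) over j with P(X=j) ≤ P(X=8)
p-value (two-sided) = 0.48723
→ bracket: p>=0.10

p-value bracket: p>=0.10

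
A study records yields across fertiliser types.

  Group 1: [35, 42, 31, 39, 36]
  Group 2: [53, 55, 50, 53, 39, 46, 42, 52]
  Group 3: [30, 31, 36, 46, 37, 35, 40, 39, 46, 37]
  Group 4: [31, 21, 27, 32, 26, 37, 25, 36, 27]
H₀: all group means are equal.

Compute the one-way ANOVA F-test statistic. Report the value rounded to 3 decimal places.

test statistic = 19.501

Group means [36.60, 48.75, 37.70, 29.11], grand mean 37.875
SSB = Σnᵢ(x̄ᵢ−x̄)² = 1645.811; SSW = ΣΣ(x−x̄ᵢ)² = 787.689
MSB = 1645.811/3 = 548.6037; MSW = 787.689/28 = 28.1317
F = MSB/MSW = 19.5012
df = (3, 28)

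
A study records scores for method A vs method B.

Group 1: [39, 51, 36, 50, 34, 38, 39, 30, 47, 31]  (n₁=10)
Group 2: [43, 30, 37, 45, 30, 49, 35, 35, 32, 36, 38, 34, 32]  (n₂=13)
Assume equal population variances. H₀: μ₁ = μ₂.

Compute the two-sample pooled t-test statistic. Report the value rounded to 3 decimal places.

x̄₁=39.500, s₁=7.502, n₁=10
x̄₂=36.615, s₂=5.839, n₂=13
s_p² = [9·7.502² + 12·5.839²]/21 = 43.5989
SE = √(s_p²·(1/10+1/13)) = 2.7773
t = (39.500−36.615)/2.7773 = 1.0386
df = 21

test statistic = 1.039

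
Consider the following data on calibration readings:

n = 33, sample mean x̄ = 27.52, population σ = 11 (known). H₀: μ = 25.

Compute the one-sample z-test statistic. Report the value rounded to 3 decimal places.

SE = σ/√n = 11/√33 = 1.9149
z = (x̄−μ₀)/SE = (27.52−25)/1.9149 = 1.3160

test statistic = 1.316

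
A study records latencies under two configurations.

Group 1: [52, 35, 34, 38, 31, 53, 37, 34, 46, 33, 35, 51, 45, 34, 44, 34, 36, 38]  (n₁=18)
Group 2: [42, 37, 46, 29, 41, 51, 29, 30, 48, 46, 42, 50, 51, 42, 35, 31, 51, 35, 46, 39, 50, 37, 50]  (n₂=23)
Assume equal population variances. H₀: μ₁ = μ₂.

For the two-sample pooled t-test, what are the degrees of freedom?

degrees of freedom = 39

df = n₁ + n₂ − 2 = 18 + 23 − 2 = 39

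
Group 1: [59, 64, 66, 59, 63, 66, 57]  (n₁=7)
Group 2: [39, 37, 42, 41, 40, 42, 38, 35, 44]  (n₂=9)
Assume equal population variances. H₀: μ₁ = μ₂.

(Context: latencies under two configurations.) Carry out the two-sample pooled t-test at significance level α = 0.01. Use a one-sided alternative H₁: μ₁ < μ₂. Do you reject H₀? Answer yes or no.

x̄₁=62.000, s₁=3.651, n₁=7
x̄₂=39.778, s₂=2.819, n₂=9
s_p² = [6·3.651² + 8·2.819²]/14 = 10.2540
SE = √(s_p²·(1/7+1/9)) = 1.6137
t = (62.000−39.778)/1.6137 = 13.7706
df = 14
p-value (one-sided, H₁ less) = 1.00000
At α=0.01: p ≥ α → fail to reject H₀

reject H₀: no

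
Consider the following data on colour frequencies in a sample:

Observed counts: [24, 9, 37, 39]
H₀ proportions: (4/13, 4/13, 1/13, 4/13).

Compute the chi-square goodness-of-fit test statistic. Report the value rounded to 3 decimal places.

test statistic = 119.216

n = 109; E_i = n·p_i = [33.54, 33.54, 8.38, 33.54]
χ² = (24−33.54)²/33.54 + (9−33.54)²/33.54 + (37−8.38)²/8.38 + (39−33.54)²/33.54 = 119.2156
df = 3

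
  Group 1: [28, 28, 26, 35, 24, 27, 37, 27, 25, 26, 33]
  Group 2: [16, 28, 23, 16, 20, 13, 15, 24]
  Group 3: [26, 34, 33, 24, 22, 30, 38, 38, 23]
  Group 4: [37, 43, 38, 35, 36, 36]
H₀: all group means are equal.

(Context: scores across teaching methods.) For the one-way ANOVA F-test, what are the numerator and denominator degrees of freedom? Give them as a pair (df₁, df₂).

degrees of freedom = [3, 30]

k = 4 groups, N = 34 total
df = (k−1, N−k) = (4−1, 34−4) = (3, 30)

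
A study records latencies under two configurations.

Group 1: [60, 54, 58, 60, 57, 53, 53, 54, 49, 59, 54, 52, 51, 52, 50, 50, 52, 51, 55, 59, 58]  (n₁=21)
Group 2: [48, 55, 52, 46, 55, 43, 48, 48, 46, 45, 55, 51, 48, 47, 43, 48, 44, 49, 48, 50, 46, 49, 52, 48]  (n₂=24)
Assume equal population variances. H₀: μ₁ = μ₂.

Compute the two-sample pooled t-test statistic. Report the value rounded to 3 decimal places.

x̄₁=54.333, s₁=3.540, n₁=21
x̄₂=48.500, s₂=3.464, n₂=24
s_p² = [20·3.540² + 23·3.464²]/43 = 12.2481
SE = √(s_p²·(1/21+1/24)) = 1.0457
t = (54.333−48.500)/1.0457 = 5.5782
df = 43

test statistic = 5.578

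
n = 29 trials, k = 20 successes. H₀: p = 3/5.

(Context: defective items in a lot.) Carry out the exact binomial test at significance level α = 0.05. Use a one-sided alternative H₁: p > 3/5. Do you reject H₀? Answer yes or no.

reject H₀: no

Exact binomial: n=29, k=20, p₀=3/5=0.6000
P(X≥20) from Σ C(n,i)·p₀^i·(1−p₀)^(n−i)
p-value (one-sided, H₁ greater) = 0.21468
At α=0.05: p ≥ α → fail to reject H₀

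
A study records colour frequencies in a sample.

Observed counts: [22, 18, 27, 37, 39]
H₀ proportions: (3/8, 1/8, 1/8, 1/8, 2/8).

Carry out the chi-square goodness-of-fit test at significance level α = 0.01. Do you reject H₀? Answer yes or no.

reject H₀: yes

n = 143; E_i = n·p_i = [53.62, 17.88, 17.88, 17.88, 35.75]
χ² = (22−53.62)²/53.62 + (18−17.88)²/17.88 + (27−17.88)²/17.88 + (37−17.88)²/17.88 + (39−35.75)²/35.75 = 44.0676
df = 4
p-value (upper-tail) = 0.00000
At α=0.01: p < α → reject H₀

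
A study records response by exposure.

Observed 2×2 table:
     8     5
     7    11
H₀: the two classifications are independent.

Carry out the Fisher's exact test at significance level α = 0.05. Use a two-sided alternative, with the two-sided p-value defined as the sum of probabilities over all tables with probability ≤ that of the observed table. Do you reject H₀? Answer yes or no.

reject H₀: no

Margins: r₁=13, r₂=18, c₁=15, c₂=16, n=31
p_obs = C(13,8)·C(18,7)/C(31,15); sum pmf over tables with pmf ≤ p_obs
p-value (two-sided) = 0.28516
At α=0.05: p ≥ α → fail to reject H₀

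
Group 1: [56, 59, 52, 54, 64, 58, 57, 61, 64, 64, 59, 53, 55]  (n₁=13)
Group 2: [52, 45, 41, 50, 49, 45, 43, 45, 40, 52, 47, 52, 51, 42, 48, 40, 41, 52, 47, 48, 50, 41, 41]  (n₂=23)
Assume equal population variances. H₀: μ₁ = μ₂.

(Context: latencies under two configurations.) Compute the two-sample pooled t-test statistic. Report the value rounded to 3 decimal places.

x̄₁=58.154, s₁=4.180, n₁=13
x̄₂=46.174, s₂=4.366, n₂=23
s_p² = [12·4.180² + 22·4.366²]/34 = 18.4999
SE = √(s_p²·(1/13+1/23)) = 1.4925
t = (58.154−46.174)/1.4925 = 8.0270
df = 34

test statistic = 8.027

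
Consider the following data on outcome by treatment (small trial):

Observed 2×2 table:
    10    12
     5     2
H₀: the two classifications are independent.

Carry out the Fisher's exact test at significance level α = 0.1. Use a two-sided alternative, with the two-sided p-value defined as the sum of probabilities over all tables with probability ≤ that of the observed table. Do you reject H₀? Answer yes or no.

reject H₀: no

Margins: r₁=22, r₂=7, c₁=15, c₂=14, n=29
p_obs = C(22,10)·C(7,5)/C(29,15); sum pmf over tables with pmf ≤ p_obs
p-value (two-sided) = 0.38985
At α=0.1: p ≥ α → fail to reject H₀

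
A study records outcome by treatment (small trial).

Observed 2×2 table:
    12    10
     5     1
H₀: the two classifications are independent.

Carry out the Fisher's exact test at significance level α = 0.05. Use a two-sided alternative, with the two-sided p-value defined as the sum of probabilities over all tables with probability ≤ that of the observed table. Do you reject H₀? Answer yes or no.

reject H₀: no

Margins: r₁=22, r₂=6, c₁=17, c₂=11, n=28
p_obs = C(22,12)·C(6,5)/C(28,17); sum pmf over tables with pmf ≤ p_obs
p-value (two-sided) = 0.35473
At α=0.05: p ≥ α → fail to reject H₀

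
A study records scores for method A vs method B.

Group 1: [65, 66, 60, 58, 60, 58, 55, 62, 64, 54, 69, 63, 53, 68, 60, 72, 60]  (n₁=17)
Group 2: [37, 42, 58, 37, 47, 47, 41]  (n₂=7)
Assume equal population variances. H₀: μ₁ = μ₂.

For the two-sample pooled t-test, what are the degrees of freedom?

df = n₁ + n₂ − 2 = 17 + 7 − 2 = 22

degrees of freedom = 22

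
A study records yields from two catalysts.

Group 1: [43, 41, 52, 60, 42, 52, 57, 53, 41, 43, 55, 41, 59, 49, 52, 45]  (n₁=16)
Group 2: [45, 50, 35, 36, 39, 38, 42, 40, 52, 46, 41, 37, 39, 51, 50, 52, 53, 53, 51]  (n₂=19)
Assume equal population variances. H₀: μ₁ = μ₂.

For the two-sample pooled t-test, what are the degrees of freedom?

degrees of freedom = 33

df = n₁ + n₂ − 2 = 16 + 19 − 2 = 33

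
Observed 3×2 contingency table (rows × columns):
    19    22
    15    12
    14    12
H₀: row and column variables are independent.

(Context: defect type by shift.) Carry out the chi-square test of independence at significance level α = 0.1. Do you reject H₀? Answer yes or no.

Row totals [41, 27, 26], col totals [48, 46], n=94
χ² = (19−20.94)²/20.94 + (22−20.06)²/20.06 + (15−13.79)²/13.79 + (12−13.21)²/13.21 + (14−13.28)²/13.28 + (12−12.72)²/12.72 = 0.6644
df = 2
p-value (upper-tail) = 0.71733
At α=0.1: p ≥ α → fail to reject H₀

reject H₀: no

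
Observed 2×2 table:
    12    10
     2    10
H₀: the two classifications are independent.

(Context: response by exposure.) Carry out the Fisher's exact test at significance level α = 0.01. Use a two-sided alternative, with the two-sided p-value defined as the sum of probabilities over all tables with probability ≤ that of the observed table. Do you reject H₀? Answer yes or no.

reject H₀: no

Margins: r₁=22, r₂=12, c₁=14, c₂=20, n=34
p_obs = C(22,12)·C(12,2)/C(34,14); sum pmf over tables with pmf ≤ p_obs
p-value (two-sided) = 0.06623
At α=0.01: p ≥ α → fail to reject H₀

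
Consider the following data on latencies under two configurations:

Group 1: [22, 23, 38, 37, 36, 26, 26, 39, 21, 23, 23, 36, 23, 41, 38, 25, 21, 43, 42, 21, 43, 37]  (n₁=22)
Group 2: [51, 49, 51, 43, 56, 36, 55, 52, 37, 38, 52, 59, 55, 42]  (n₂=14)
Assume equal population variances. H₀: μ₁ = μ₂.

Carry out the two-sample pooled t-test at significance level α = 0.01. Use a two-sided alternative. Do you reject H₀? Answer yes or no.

x̄₁=31.091, s₁=8.496, n₁=22
x̄₂=48.286, s₂=7.640, n₂=14
s_p² = [21·8.496² + 13·7.640²]/34 = 66.9022
SE = √(s_p²·(1/22+1/14)) = 2.7964
t = (31.091−48.286)/2.7964 = -6.1490
df = 34
p-value (two-sided) = 0.00000
At α=0.01: p < α → reject H₀

reject H₀: yes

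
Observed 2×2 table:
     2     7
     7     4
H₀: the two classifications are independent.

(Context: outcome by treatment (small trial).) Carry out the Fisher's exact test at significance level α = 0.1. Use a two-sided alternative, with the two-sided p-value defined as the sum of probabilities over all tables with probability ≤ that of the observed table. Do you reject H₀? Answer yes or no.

Margins: r₁=9, r₂=11, c₁=9, c₂=11, n=20
p_obs = C(9,2)·C(11,7)/C(20,9); sum pmf over tables with pmf ≤ p_obs
p-value (two-sided) = 0.09228
At α=0.1: p < α → reject H₀

reject H₀: yes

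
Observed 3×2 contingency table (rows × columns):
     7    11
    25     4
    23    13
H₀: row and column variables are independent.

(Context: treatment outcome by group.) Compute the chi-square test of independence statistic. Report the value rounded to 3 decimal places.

Row totals [18, 29, 36], col totals [55, 28], n=83
χ² = (7−11.93)²/11.93 + (11−6.07)²/6.07 + (25−19.22)²/19.22 + (4−9.78)²/9.78 + (23−23.86)²/23.86 + (13−12.14)²/12.14 = 11.2846
df = 2

test statistic = 11.285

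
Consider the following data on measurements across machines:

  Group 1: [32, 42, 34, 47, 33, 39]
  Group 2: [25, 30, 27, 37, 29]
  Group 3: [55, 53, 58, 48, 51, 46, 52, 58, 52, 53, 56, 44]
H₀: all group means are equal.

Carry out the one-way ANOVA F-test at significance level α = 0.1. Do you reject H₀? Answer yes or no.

reject H₀: yes

Group means [37.83, 29.60, 52.17], grand mean 43.522
SSB = Σnᵢ(x̄ᵢ−x̄)² = 2060.039; SSW = ΣΣ(x−x̄ᵢ)² = 473.700
MSB = 2060.039/2 = 1030.0196; MSW = 473.700/20 = 23.6850
F = MSB/MSW = 43.4883
df = (2, 20)
p-value (upper-tail) = 0.00000
At α=0.1: p < α → reject H₀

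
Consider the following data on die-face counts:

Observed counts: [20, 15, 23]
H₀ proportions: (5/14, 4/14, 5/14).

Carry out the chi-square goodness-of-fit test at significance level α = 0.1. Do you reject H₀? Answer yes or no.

reject H₀: no

n = 58; E_i = n·p_i = [20.71, 16.57, 20.71]
χ² = (20−20.71)²/20.71 + (15−16.57)²/16.57 + (23−20.71)²/20.71 = 0.4259
df = 2
p-value (upper-tail) = 0.80821
At α=0.1: p ≥ α → fail to reject H₀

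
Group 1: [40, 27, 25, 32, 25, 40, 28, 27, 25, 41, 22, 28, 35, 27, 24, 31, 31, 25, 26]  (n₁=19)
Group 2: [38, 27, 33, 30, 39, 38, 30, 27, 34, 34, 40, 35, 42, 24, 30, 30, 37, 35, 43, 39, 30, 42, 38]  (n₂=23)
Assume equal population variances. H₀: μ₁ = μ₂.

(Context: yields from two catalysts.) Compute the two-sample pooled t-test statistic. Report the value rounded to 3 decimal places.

x̄₁=29.421, s₁=5.757, n₁=19
x̄₂=34.565, s₂=5.333, n₂=23
s_p² = [18·5.757² + 22·5.333²]/40 = 30.5571
SE = √(s_p²·(1/19+1/23)) = 1.7137
t = (29.421−34.565)/1.7137 = -3.0018
df = 40

test statistic = -3.002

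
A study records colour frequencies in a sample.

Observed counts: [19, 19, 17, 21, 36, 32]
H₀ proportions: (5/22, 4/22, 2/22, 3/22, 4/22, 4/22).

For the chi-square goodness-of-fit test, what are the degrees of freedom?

degrees of freedom = 5

df = k − 1 = 6 − 1 = 5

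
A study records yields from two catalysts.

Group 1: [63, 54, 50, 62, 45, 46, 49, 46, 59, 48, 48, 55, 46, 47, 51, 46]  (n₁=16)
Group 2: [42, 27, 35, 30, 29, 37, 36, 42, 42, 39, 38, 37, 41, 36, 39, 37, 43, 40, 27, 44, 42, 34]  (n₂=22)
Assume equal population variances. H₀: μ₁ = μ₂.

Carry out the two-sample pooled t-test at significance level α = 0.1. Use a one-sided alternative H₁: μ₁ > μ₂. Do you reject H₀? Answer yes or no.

x̄₁=50.938, s₁=5.938, n₁=16
x̄₂=37.136, s₂=5.102, n₂=22
s_p² = [15·5.938² + 21·5.102²]/36 = 29.8758
SE = √(s_p²·(1/16+1/22)) = 1.7959
t = (50.938−37.136)/1.7959 = 7.6848
df = 36
p-value (one-sided, H₁ greater) = 0.00000
At α=0.1: p < α → reject H₀

reject H₀: yes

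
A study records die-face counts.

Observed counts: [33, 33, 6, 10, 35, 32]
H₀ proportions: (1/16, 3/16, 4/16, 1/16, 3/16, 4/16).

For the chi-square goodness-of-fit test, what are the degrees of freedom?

degrees of freedom = 5

df = k − 1 = 6 − 1 = 5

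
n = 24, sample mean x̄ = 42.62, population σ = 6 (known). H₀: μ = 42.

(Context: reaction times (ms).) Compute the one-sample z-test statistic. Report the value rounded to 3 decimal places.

SE = σ/√n = 6/√24 = 1.2247
z = (x̄−μ₀)/SE = (42.62−42)/1.2247 = 0.5062

test statistic = 0.506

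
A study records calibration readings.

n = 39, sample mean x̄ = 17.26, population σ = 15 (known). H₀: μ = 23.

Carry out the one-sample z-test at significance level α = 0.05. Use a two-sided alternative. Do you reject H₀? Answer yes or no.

SE = σ/√n = 15/√39 = 2.4019
z = (x̄−μ₀)/SE = (17.26−23)/2.4019 = -2.3898
p-value (two-sided) = 0.01686
At α=0.05: p < α → reject H₀

reject H₀: yes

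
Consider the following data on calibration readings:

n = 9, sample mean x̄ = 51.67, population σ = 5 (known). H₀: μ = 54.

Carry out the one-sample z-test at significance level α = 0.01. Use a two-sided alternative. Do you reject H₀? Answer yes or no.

SE = σ/√n = 5/√9 = 1.6667
z = (x̄−μ₀)/SE = (51.67−54)/1.6667 = -1.3980
p-value (two-sided) = 0.16211
At α=0.01: p ≥ α → fail to reject H₀

reject H₀: no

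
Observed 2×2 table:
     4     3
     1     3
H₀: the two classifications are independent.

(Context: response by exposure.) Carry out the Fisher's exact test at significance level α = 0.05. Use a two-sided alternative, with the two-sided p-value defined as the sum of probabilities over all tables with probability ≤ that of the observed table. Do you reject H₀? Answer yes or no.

Margins: r₁=7, r₂=4, c₁=5, c₂=6, n=11
p_obs = C(7,4)·C(4,1)/C(11,5); sum pmf over tables with pmf ≤ p_obs
p-value (two-sided) = 0.54545
At α=0.05: p ≥ α → fail to reject H₀

reject H₀: no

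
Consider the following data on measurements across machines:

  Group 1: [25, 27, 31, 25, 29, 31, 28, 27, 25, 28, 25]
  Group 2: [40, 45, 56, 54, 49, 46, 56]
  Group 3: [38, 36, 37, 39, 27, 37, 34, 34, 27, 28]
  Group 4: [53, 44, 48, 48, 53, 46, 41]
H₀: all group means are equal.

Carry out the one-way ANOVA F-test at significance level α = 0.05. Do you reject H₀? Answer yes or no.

Group means [27.36, 49.43, 33.70, 47.57], grand mean 37.629
SSB = Σnᵢ(x̄ᵢ−x̄)² = 2980.097; SSW = ΣΣ(x−x̄ᵢ)² = 594.074
MSB = 2980.097/3 = 993.3658; MSW = 594.074/31 = 19.1637
F = MSB/MSW = 51.8359
df = (3, 31)
p-value (upper-tail) = 0.00000
At α=0.05: p < α → reject H₀

reject H₀: yes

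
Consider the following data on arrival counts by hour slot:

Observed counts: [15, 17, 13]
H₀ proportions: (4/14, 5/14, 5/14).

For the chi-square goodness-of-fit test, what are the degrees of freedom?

df = k − 1 = 3 − 1 = 2

degrees of freedom = 2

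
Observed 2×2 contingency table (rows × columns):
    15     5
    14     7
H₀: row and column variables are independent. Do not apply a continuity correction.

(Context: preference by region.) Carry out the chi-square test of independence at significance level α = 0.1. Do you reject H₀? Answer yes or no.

reject H₀: no

Row totals [20, 21], col totals [29, 12], n=41
χ² = (15−14.15)²/14.15 + (5−5.85)²/5.85 + (14−14.85)²/14.85 + (7−6.15)²/6.15 = 0.3436
df = 1
p-value (upper-tail) = 0.55774
At α=0.1: p ≥ α → fail to reject H₀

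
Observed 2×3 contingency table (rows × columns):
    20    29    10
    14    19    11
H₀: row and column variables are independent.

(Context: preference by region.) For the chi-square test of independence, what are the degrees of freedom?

df = (r−1)(c−1) = (2−1)·(3−1) = 2

degrees of freedom = 2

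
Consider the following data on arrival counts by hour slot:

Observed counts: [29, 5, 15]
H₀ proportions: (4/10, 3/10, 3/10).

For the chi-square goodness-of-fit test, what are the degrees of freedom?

df = k − 1 = 3 − 1 = 2

degrees of freedom = 2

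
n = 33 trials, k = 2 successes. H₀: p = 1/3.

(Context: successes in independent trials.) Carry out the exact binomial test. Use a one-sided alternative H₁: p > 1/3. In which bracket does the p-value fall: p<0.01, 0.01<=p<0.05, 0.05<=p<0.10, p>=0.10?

p-value bracket: p>=0.10

Exact binomial: n=33, k=2, p₀=1/3=0.3333
P(X≥2) from Σ C(n,i)·p₀^i·(1−p₀)^(n−i)
p-value (one-sided, H₁ greater) = 0.99997
→ bracket: p>=0.10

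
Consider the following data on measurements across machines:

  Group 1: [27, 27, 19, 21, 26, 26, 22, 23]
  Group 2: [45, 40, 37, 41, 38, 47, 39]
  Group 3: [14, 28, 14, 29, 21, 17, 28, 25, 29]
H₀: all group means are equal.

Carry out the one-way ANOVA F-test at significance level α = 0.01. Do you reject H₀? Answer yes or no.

reject H₀: yes

Group means [23.88, 41.00, 22.78], grand mean 28.458
SSB = Σnᵢ(x̄ᵢ−x̄)² = 1559.528; SSW = ΣΣ(x−x̄ᵢ)² = 474.431
MSB = 1559.528/2 = 779.7639; MSW = 474.431/21 = 22.5919
F = MSB/MSW = 34.5151
df = (2, 21)
p-value (upper-tail) = 0.00000
At α=0.01: p < α → reject H₀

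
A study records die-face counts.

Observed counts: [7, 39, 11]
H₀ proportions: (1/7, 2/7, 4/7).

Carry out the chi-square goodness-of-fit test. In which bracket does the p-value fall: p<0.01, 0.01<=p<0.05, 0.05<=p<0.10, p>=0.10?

n = 57; E_i = n·p_i = [8.14, 16.29, 32.57]
χ² = (7−8.14)²/8.14 + (39−16.29)²/16.29 + (11−32.57)²/32.57 = 46.1272
df = 2
p-value (upper-tail) = 0.00000
→ bracket: p<0.01

p-value bracket: p<0.01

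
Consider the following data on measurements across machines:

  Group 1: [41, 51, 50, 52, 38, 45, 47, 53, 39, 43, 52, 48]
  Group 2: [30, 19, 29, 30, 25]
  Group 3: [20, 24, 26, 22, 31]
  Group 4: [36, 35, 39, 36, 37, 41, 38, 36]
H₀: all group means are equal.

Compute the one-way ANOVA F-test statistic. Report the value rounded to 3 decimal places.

test statistic = 41.905

Group means [46.58, 26.60, 24.60, 37.25], grand mean 37.100
SSB = Σnᵢ(x̄ᵢ−x̄)² = 2411.883; SSW = ΣΣ(x−x̄ᵢ)² = 498.817
MSB = 2411.883/3 = 803.9611; MSW = 498.817/26 = 19.1853
F = MSB/MSW = 41.9052
df = (3, 26)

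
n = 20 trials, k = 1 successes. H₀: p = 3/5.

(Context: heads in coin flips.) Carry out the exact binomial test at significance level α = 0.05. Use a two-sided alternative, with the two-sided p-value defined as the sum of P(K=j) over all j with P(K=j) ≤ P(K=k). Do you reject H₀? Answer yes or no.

reject H₀: yes

Exact binomial: n=20, k=1, p₀=3/5=0.6000
P(X=j) = C(n,j)·p₀^j·(1−p₀)^(n−j); p = Σ P(X=j) over j with P(X=j) ≤ P(X=1)
p-value (two-sided) = 0.00000
At α=0.05: p < α → reject H₀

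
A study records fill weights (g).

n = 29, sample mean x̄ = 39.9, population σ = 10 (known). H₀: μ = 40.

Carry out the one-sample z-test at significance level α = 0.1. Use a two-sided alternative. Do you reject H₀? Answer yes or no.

SE = σ/√n = 10/√29 = 1.8570
z = (x̄−μ₀)/SE = (39.9−40)/1.8570 = -0.0539
p-value (two-sided) = 0.95705
At α=0.1: p ≥ α → fail to reject H₀

reject H₀: no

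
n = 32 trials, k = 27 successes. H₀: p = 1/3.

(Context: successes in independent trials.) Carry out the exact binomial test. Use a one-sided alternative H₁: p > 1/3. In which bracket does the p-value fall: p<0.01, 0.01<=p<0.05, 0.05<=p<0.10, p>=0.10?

p-value bracket: p<0.01

Exact binomial: n=32, k=27, p₀=1/3=0.3333
P(X≥27) from Σ C(n,i)·p₀^i·(1−p₀)^(n−i)
p-value (one-sided, H₁ greater) = 0.00000
→ bracket: p<0.01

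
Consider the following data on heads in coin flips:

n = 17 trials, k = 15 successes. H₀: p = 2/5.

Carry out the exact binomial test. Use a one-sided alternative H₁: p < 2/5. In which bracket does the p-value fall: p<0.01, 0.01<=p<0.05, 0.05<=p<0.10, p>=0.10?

Exact binomial: n=17, k=15, p₀=2/5=0.4000
P(X≤15) from Σ C(n,i)·p₀^i·(1−p₀)^(n−i)
p-value (one-sided, H₁ less) = 1.00000
→ bracket: p>=0.10

p-value bracket: p>=0.10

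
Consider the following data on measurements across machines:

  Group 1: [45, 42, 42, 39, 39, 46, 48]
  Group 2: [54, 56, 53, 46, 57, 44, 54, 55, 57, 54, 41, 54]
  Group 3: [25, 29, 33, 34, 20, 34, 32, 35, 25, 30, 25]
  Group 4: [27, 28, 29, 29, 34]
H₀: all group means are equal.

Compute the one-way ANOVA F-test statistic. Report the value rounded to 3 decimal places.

test statistic = 57.518

Group means [43.00, 52.08, 29.27, 29.40], grand mean 39.857
SSB = Σnᵢ(x̄ᵢ−x̄)² = 3641.987; SSW = ΣΣ(x−x̄ᵢ)² = 654.298
MSB = 3641.987/3 = 1213.9957; MSW = 654.298/31 = 21.1064
F = MSB/MSW = 57.5179
df = (3, 31)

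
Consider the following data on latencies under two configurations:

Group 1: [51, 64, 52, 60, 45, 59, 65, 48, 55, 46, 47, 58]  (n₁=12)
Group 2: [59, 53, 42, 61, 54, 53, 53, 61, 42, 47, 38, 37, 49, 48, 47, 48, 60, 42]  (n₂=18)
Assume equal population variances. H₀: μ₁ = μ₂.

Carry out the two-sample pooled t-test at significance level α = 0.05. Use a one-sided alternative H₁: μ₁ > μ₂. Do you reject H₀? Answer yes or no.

reject H₀: no

x̄₁=54.167, s₁=7.017, n₁=12
x̄₂=49.667, s₂=7.654, n₂=18
s_p² = [11·7.017² + 17·7.654²]/28 = 54.9167
SE = √(s_p²·(1/12+1/18)) = 2.7618
t = (54.167−49.667)/2.7618 = 1.6294
df = 28
p-value (one-sided, H₁ greater) = 0.05721
At α=0.05: p ≥ α → fail to reject H₀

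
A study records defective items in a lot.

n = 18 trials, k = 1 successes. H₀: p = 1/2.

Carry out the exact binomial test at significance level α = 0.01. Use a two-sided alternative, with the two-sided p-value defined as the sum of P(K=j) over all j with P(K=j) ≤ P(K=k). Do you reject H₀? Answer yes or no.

Exact binomial: n=18, k=1, p₀=1/2=0.5000
P(X=j) = C(n,j)·p₀^j·(1−p₀)^(n−j); p = Σ P(X=j) over j with P(X=j) ≤ P(X=1)
p-value (two-sided) = 0.00014
At α=0.01: p < α → reject H₀

reject H₀: yes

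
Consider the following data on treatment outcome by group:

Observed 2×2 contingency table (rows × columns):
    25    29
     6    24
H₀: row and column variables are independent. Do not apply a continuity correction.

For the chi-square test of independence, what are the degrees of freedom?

degrees of freedom = 1

df = (r−1)(c−1) = (2−1)·(2−1) = 1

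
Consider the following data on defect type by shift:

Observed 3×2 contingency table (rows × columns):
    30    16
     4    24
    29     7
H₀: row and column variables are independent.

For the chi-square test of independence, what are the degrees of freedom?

df = (r−1)(c−1) = (3−1)·(2−1) = 2

degrees of freedom = 2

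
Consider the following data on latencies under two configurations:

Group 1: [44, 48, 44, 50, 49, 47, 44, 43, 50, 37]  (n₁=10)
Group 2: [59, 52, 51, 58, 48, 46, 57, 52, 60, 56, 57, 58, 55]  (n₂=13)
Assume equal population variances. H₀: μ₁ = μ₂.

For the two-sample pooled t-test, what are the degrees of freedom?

degrees of freedom = 21

df = n₁ + n₂ − 2 = 10 + 13 − 2 = 21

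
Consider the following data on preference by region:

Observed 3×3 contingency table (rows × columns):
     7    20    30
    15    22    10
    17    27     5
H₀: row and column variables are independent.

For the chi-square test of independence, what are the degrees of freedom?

degrees of freedom = 4

df = (r−1)(c−1) = (3−1)·(3−1) = 4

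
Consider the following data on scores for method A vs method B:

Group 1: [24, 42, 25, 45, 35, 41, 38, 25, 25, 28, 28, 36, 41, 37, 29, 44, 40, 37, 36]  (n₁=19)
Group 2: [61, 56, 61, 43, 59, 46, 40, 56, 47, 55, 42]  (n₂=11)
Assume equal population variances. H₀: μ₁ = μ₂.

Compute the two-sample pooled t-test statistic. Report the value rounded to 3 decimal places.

x̄₁=34.526, s₁=7.058, n₁=19
x̄₂=51.455, s₂=7.967, n₂=11
s_p² = [18·7.058² + 10·7.967²]/28 = 54.6951
SE = √(s_p²·(1/19+1/11)) = 2.8020
t = (34.526−51.455)/2.8020 = -6.0416
df = 28

test statistic = -6.042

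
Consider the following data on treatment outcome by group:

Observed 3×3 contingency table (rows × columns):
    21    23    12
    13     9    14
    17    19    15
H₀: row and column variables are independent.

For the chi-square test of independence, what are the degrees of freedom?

df = (r−1)(c−1) = (3−1)·(3−1) = 4

degrees of freedom = 4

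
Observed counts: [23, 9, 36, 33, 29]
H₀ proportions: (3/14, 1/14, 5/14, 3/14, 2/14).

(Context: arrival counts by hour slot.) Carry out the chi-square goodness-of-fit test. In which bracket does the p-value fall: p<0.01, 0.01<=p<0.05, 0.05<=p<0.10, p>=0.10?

p-value bracket: 0.01<=p<0.05

n = 130; E_i = n·p_i = [27.86, 9.29, 46.43, 27.86, 18.57]
χ² = (23−27.86)²/27.86 + (9−9.29)²/9.29 + (36−46.43)²/46.43 + (33−27.86)²/27.86 + (29−18.57)²/18.57 = 10.0036
df = 4
p-value (upper-tail) = 0.04037
→ bracket: 0.01<=p<0.05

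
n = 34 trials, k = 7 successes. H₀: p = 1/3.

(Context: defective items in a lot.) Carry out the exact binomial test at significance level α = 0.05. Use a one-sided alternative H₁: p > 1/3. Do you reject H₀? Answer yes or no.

Exact binomial: n=34, k=7, p₀=1/3=0.3333
P(X≥7) from Σ C(n,i)·p₀^i·(1−p₀)^(n−i)
p-value (one-sided, H₁ greater) = 0.96548
At α=0.05: p ≥ α → fail to reject H₀

reject H₀: no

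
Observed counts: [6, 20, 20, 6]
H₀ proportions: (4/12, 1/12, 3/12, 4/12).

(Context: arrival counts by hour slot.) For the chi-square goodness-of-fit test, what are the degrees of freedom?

degrees of freedom = 3

df = k − 1 = 4 − 1 = 3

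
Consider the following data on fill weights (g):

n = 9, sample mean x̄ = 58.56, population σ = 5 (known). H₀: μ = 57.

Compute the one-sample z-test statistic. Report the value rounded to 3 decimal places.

test statistic = 0.936

SE = σ/√n = 5/√9 = 1.6667
z = (x̄−μ₀)/SE = (58.56−57)/1.6667 = 0.9360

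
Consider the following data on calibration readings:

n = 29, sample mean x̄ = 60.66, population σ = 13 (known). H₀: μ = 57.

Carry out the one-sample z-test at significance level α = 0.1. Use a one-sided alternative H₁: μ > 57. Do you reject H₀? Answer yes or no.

SE = σ/√n = 13/√29 = 2.4140
z = (x̄−μ₀)/SE = (60.66−57)/2.4140 = 1.5161
p-value (one-sided, H₁ greater) = 0.06474
At α=0.1: p < α → reject H₀

reject H₀: yes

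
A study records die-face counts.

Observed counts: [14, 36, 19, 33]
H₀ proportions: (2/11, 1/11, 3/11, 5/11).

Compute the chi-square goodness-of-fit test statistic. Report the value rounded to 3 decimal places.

n = 102; E_i = n·p_i = [18.55, 9.27, 27.82, 46.36]
χ² = (14−18.55)²/18.55 + (36−9.27)²/9.27 + (19−27.82)²/27.82 + (33−46.36)²/46.36 = 84.7987
df = 3

test statistic = 84.799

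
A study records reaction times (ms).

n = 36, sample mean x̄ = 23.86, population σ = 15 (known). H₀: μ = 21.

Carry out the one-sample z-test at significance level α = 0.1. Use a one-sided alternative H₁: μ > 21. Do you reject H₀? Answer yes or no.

reject H₀: no

SE = σ/√n = 15/√36 = 2.5000
z = (x̄−μ₀)/SE = (23.86−21)/2.5000 = 1.1440
p-value (one-sided, H₁ greater) = 0.12631
At α=0.1: p ≥ α → fail to reject H₀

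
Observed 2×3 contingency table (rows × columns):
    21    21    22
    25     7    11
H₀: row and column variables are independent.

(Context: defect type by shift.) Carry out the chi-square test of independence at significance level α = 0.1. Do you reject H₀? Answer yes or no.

Row totals [64, 43], col totals [46, 28, 33], n=107
χ² = (21−27.51)²/27.51 + (21−16.75)²/16.75 + (22−19.74)²/19.74 + (25−18.49)²/18.49 + (7−11.25)²/11.25 + (11−13.26)²/13.26 = 7.1691
df = 2
p-value (upper-tail) = 0.02775
At α=0.1: p < α → reject H₀

reject H₀: yes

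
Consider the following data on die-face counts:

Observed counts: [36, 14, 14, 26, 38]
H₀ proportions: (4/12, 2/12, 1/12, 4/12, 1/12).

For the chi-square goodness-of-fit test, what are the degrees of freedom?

df = k − 1 = 5 − 1 = 4

degrees of freedom = 4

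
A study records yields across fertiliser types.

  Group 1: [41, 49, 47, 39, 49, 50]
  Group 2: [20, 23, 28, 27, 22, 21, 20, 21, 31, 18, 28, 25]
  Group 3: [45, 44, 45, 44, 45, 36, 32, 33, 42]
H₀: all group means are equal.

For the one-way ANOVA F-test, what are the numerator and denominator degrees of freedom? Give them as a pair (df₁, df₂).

k = 3 groups, N = 27 total
df = (k−1, N−k) = (3−1, 27−3) = (2, 24)

degrees of freedom = [2, 24]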